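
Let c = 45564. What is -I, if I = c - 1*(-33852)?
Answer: -79416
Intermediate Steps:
I = 79416 (I = 45564 - 1*(-33852) = 45564 + 33852 = 79416)
-I = -1*79416 = -79416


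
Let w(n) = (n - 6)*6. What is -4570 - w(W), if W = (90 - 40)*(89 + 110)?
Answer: -64234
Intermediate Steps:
W = 9950 (W = 50*199 = 9950)
w(n) = -36 + 6*n (w(n) = (-6 + n)*6 = -36 + 6*n)
-4570 - w(W) = -4570 - (-36 + 6*9950) = -4570 - (-36 + 59700) = -4570 - 1*59664 = -4570 - 59664 = -64234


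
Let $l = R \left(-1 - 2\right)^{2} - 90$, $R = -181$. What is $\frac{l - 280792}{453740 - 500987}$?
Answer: $\frac{282511}{47247} \approx 5.9794$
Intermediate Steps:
$l = -1719$ ($l = - 181 \left(-1 - 2\right)^{2} - 90 = - 181 \left(-3\right)^{2} - 90 = \left(-181\right) 9 - 90 = -1629 - 90 = -1719$)
$\frac{l - 280792}{453740 - 500987} = \frac{-1719 - 280792}{453740 - 500987} = - \frac{282511}{-47247} = \left(-282511\right) \left(- \frac{1}{47247}\right) = \frac{282511}{47247}$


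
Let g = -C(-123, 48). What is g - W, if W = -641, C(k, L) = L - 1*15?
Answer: 608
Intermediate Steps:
C(k, L) = -15 + L (C(k, L) = L - 15 = -15 + L)
g = -33 (g = -(-15 + 48) = -1*33 = -33)
g - W = -33 - 1*(-641) = -33 + 641 = 608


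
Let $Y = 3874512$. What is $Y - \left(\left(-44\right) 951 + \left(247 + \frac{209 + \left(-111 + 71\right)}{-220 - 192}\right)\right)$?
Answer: $\frac{1613437077}{412} \approx 3.9161 \cdot 10^{6}$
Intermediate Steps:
$Y - \left(\left(-44\right) 951 + \left(247 + \frac{209 + \left(-111 + 71\right)}{-220 - 192}\right)\right) = 3874512 - \left(\left(-44\right) 951 + \left(247 + \frac{209 + \left(-111 + 71\right)}{-220 - 192}\right)\right) = 3874512 - \left(-41844 + \left(247 + \frac{209 - 40}{-412}\right)\right) = 3874512 - \left(-41844 + \left(247 + 169 \left(- \frac{1}{412}\right)\right)\right) = 3874512 - \left(-41844 + \left(247 - \frac{169}{412}\right)\right) = 3874512 - \left(-41844 + \frac{101595}{412}\right) = 3874512 - - \frac{17138133}{412} = 3874512 + \frac{17138133}{412} = \frac{1613437077}{412}$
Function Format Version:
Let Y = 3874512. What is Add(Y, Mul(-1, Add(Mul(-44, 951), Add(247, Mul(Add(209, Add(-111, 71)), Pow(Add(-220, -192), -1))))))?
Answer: Rational(1613437077, 412) ≈ 3.9161e+6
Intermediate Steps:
Add(Y, Mul(-1, Add(Mul(-44, 951), Add(247, Mul(Add(209, Add(-111, 71)), Pow(Add(-220, -192), -1)))))) = Add(3874512, Mul(-1, Add(Mul(-44, 951), Add(247, Mul(Add(209, Add(-111, 71)), Pow(Add(-220, -192), -1)))))) = Add(3874512, Mul(-1, Add(-41844, Add(247, Mul(Add(209, -40), Pow(-412, -1)))))) = Add(3874512, Mul(-1, Add(-41844, Add(247, Mul(169, Rational(-1, 412)))))) = Add(3874512, Mul(-1, Add(-41844, Add(247, Rational(-169, 412))))) = Add(3874512, Mul(-1, Add(-41844, Rational(101595, 412)))) = Add(3874512, Mul(-1, Rational(-17138133, 412))) = Add(3874512, Rational(17138133, 412)) = Rational(1613437077, 412)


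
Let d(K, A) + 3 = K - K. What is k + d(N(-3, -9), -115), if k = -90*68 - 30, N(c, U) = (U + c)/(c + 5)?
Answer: -6153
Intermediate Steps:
N(c, U) = (U + c)/(5 + c)
d(K, A) = -3 (d(K, A) = -3 + (K - K) = -3 + 0 = -3)
k = -6150 (k = -6120 - 30 = -6150)
k + d(N(-3, -9), -115) = -6150 - 3 = -6153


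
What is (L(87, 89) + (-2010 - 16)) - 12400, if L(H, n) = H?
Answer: -14339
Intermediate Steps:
(L(87, 89) + (-2010 - 16)) - 12400 = (87 + (-2010 - 16)) - 12400 = (87 - 2026) - 12400 = -1939 - 12400 = -14339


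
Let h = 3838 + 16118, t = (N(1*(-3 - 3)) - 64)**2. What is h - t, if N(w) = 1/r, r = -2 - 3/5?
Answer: 2671995/169 ≈ 15811.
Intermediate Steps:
r = -13/5 (r = -2 - 3/5 = -13/5 ≈ -2.6000)
N(w) = -5/13 (N(w) = 1/(-13/5) = -5/13)
t = 700569/169 (t = (-5/13 - 64)**2 = (-837/13)**2 = 700569/169 ≈ 4145.4)
h = 19956
h - t = 19956 - 1*700569/169 = 19956 - 700569/169 = 2671995/169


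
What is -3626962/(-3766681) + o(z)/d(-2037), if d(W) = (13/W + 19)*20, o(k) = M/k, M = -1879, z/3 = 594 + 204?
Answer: 319259397719297/332270984389200 ≈ 0.96084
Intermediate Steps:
z = 2394 (z = 3*(594 + 204) = 3*798 = 2394)
o(k) = -1879/k
d(W) = 380 + 260/W (d(W) = (19 + 13/W)*20 = 380 + 260/W)
-3626962/(-3766681) + o(z)/d(-2037) = -3626962/(-3766681) + (-1879/2394)/(380 + 260/(-2037)) = -3626962*(-1/3766681) + (-1879*1/2394)/(380 + 260*(-1/2037)) = 3626962/3766681 - 1879/(2394*(380 - 260/2037)) = 3626962/3766681 - 1879/(2394*773800/2037) = 3626962/3766681 - 1879/2394*2037/773800 = 3626962/3766681 - 182263/88213200 = 319259397719297/332270984389200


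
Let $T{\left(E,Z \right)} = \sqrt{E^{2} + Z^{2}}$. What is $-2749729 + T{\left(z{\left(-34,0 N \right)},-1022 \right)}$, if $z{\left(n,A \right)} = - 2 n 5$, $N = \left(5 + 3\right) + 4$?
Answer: $-2749729 + 2 \sqrt{290021} \approx -2.7487 \cdot 10^{6}$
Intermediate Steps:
$N = 12$ ($N = 8 + 4 = 12$)
$z{\left(n,A \right)} = - 10 n$
$-2749729 + T{\left(z{\left(-34,0 N \right)},-1022 \right)} = -2749729 + \sqrt{\left(\left(-10\right) \left(-34\right)\right)^{2} + \left(-1022\right)^{2}} = -2749729 + \sqrt{340^{2} + 1044484} = -2749729 + \sqrt{115600 + 1044484} = -2749729 + \sqrt{1160084} = -2749729 + 2 \sqrt{290021}$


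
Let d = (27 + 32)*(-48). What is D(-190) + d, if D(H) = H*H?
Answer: 33268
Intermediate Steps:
D(H) = H²
d = -2832 (d = 59*(-48) = -2832)
D(-190) + d = (-190)² - 2832 = 36100 - 2832 = 33268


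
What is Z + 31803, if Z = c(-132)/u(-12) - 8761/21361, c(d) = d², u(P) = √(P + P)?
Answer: 679335122/21361 - 1452*I*√6 ≈ 31803.0 - 3556.7*I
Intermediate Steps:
u(P) = √2*√P (u(P) = √(2*P) = √2*√P)
Z = -8761/21361 - 1452*I*√6 (Z = (-132)²/((√2*√(-12))) - 8761/21361 = 17424/((√2*(2*I*√3))) - 8761*1/21361 = 17424/((2*I*√6)) - 8761/21361 = 17424*(-I*√6/12) - 8761/21361 = -1452*I*√6 - 8761/21361 = -8761/21361 - 1452*I*√6 ≈ -0.41014 - 3556.7*I)
Z + 31803 = (-8761/21361 - 1452*I*√6) + 31803 = 679335122/21361 - 1452*I*√6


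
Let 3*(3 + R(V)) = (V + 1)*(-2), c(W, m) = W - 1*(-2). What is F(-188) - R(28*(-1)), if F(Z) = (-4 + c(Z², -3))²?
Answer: 1249056949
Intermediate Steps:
c(W, m) = 2 + W (c(W, m) = W + 2 = 2 + W)
F(Z) = (-2 + Z²)² (F(Z) = (-4 + (2 + Z²))² = (-2 + Z²)²)
R(V) = -11/3 - 2*V/3 (R(V) = -3 + ((V + 1)*(-2))/3 = -3 + ((1 + V)*(-2))/3 = -3 + (-2 - 2*V)/3 = -3 + (-⅔ - 2*V/3) = -11/3 - 2*V/3)
F(-188) - R(28*(-1)) = (-2 + (-188)²)² - (-11/3 - 56*(-1)/3) = (-2 + 35344)² - (-11/3 - ⅔*(-28)) = 35342² - (-11/3 + 56/3) = 1249056964 - 1*15 = 1249056964 - 15 = 1249056949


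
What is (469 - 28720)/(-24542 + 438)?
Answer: 28251/24104 ≈ 1.1720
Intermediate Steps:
(469 - 28720)/(-24542 + 438) = -28251/(-24104) = -28251*(-1/24104) = 28251/24104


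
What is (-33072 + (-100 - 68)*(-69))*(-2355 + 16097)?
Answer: -295178160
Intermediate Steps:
(-33072 + (-100 - 68)*(-69))*(-2355 + 16097) = (-33072 - 168*(-69))*13742 = (-33072 + 11592)*13742 = -21480*13742 = -295178160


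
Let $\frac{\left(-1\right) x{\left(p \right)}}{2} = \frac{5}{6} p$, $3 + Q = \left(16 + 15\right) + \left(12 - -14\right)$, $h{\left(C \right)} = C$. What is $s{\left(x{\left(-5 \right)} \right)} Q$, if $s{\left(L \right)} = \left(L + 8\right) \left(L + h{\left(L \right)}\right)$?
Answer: $14700$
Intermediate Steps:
$Q = 54$ ($Q = -3 + \left(\left(16 + 15\right) + \left(12 - -14\right)\right) = -3 + \left(31 + \left(12 + 14\right)\right) = -3 + \left(31 + 26\right) = -3 + 57 = 54$)
$x{\left(p \right)} = - \frac{5 p}{3}$ ($x{\left(p \right)} = - 2 \cdot \frac{5}{6} p = - 2 \cdot 5 \cdot \frac{1}{6} p = - 2 \frac{5 p}{6} = - \frac{5 p}{3}$)
$s{\left(L \right)} = 2 L \left(8 + L\right)$ ($s{\left(L \right)} = \left(L + 8\right) \left(L + L\right) = \left(8 + L\right) 2 L = 2 L \left(8 + L\right)$)
$s{\left(x{\left(-5 \right)} \right)} Q = 2 \left(\left(- \frac{5}{3}\right) \left(-5\right)\right) \left(8 - - \frac{25}{3}\right) 54 = 2 \cdot \frac{25}{3} \left(8 + \frac{25}{3}\right) 54 = 2 \cdot \frac{25}{3} \cdot \frac{49}{3} \cdot 54 = \frac{2450}{9} \cdot 54 = 14700$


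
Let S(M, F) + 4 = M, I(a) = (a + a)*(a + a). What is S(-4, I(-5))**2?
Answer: 64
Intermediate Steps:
I(a) = 4*a**2 (I(a) = (2*a)*(2*a) = 4*a**2)
S(M, F) = -4 + M
S(-4, I(-5))**2 = (-4 - 4)**2 = (-8)**2 = 64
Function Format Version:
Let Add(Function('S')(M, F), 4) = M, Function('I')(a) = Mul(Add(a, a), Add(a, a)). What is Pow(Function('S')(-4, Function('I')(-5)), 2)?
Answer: 64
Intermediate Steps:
Function('I')(a) = Mul(4, Pow(a, 2)) (Function('I')(a) = Mul(Mul(2, a), Mul(2, a)) = Mul(4, Pow(a, 2)))
Function('S')(M, F) = Add(-4, M)
Pow(Function('S')(-4, Function('I')(-5)), 2) = Pow(Add(-4, -4), 2) = Pow(-8, 2) = 64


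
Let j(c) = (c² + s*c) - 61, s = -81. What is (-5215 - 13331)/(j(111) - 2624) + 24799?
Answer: 5325603/215 ≈ 24770.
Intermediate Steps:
j(c) = -61 + c² - 81*c (j(c) = (c² - 81*c) - 61 = -61 + c² - 81*c)
(-5215 - 13331)/(j(111) - 2624) + 24799 = (-5215 - 13331)/((-61 + 111² - 81*111) - 2624) + 24799 = -18546/((-61 + 12321 - 8991) - 2624) + 24799 = -18546/(3269 - 2624) + 24799 = -18546/645 + 24799 = -18546*1/645 + 24799 = -6182/215 + 24799 = 5325603/215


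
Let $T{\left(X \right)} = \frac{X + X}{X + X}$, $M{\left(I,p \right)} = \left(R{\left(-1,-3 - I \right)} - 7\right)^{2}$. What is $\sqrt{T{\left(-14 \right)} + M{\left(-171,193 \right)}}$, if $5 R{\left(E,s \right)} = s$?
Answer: $\frac{\sqrt{17714}}{5} \approx 26.619$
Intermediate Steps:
$R{\left(E,s \right)} = \frac{s}{5}$
$M{\left(I,p \right)} = \left(- \frac{38}{5} - \frac{I}{5}\right)^{2}$ ($M{\left(I,p \right)} = \left(\frac{-3 - I}{5} - 7\right)^{2} = \left(\left(- \frac{3}{5} - \frac{I}{5}\right) - 7\right)^{2} = \left(- \frac{38}{5} - \frac{I}{5}\right)^{2}$)
$T{\left(X \right)} = 1$ ($T{\left(X \right)} = \frac{2 X}{2 X} = 2 X \frac{1}{2 X} = 1$)
$\sqrt{T{\left(-14 \right)} + M{\left(-171,193 \right)}} = \sqrt{1 + \frac{\left(38 - 171\right)^{2}}{25}} = \sqrt{1 + \frac{\left(-133\right)^{2}}{25}} = \sqrt{1 + \frac{1}{25} \cdot 17689} = \sqrt{1 + \frac{17689}{25}} = \sqrt{\frac{17714}{25}} = \frac{\sqrt{17714}}{5}$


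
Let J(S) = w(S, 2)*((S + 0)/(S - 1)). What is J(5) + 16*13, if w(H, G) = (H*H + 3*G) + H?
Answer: 253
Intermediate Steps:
w(H, G) = H + H² + 3*G (w(H, G) = (H² + 3*G) + H = H + H² + 3*G)
J(S) = S*(6 + S + S²)/(-1 + S) (J(S) = (S + S² + 3*2)*((S + 0)/(S - 1)) = (S + S² + 6)*(S/(-1 + S)) = (6 + S + S²)*(S/(-1 + S)) = S*(6 + S + S²)/(-1 + S))
J(5) + 16*13 = 5*(6 + 5 + 5²)/(-1 + 5) + 16*13 = 5*(6 + 5 + 25)/4 + 208 = 5*(¼)*36 + 208 = 45 + 208 = 253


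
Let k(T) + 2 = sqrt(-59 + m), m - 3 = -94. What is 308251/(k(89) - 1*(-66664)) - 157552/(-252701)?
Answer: 2946395995492525/561479181393097 - 1541255*I*sqrt(6)/4443822394 ≈ 5.2476 - 0.00084956*I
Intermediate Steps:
m = -91 (m = 3 - 94 = -91)
k(T) = -2 + 5*I*sqrt(6) (k(T) = -2 + sqrt(-59 - 91) = -2 + sqrt(-150) = -2 + 5*I*sqrt(6))
308251/(k(89) - 1*(-66664)) - 157552/(-252701) = 308251/((-2 + 5*I*sqrt(6)) - 1*(-66664)) - 157552/(-252701) = 308251/((-2 + 5*I*sqrt(6)) + 66664) - 157552*(-1/252701) = 308251/(66662 + 5*I*sqrt(6)) + 157552/252701 = 157552/252701 + 308251/(66662 + 5*I*sqrt(6))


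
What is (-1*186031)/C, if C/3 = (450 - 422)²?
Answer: -186031/2352 ≈ -79.095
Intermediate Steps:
C = 2352 (C = 3*(450 - 422)² = 3*28² = 3*784 = 2352)
(-1*186031)/C = -1*186031/2352 = -186031*1/2352 = -186031/2352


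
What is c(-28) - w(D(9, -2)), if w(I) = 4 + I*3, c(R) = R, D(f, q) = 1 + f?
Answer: -62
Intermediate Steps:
w(I) = 4 + 3*I
c(-28) - w(D(9, -2)) = -28 - (4 + 3*(1 + 9)) = -28 - (4 + 3*10) = -28 - (4 + 30) = -28 - 1*34 = -28 - 34 = -62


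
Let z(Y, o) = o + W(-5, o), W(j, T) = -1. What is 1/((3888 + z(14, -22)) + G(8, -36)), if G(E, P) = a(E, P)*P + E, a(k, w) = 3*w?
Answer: 1/7761 ≈ 0.00012885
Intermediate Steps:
z(Y, o) = -1 + o (z(Y, o) = o - 1 = -1 + o)
G(E, P) = E + 3*P² (G(E, P) = (3*P)*P + E = 3*P² + E = E + 3*P²)
1/((3888 + z(14, -22)) + G(8, -36)) = 1/((3888 + (-1 - 22)) + (8 + 3*(-36)²)) = 1/((3888 - 23) + (8 + 3*1296)) = 1/(3865 + (8 + 3888)) = 1/(3865 + 3896) = 1/7761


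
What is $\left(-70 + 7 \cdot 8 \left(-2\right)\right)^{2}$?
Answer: $33124$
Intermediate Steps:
$\left(-70 + 7 \cdot 8 \left(-2\right)\right)^{2} = \left(-70 + 56 \left(-2\right)\right)^{2} = \left(-70 - 112\right)^{2} = \left(-182\right)^{2} = 33124$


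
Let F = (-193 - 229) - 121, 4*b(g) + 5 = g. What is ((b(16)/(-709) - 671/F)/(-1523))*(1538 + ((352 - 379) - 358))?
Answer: -2187221399/2345340804 ≈ -0.93258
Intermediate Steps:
b(g) = -5/4 + g/4
F = -543 (F = -422 - 121 = -543)
((b(16)/(-709) - 671/F)/(-1523))*(1538 + ((352 - 379) - 358)) = (((-5/4 + (1/4)*16)/(-709) - 671/(-543))/(-1523))*(1538 + ((352 - 379) - 358)) = (((-5/4 + 4)*(-1/709) - 671*(-1/543))*(-1/1523))*(1538 + (-27 - 358)) = (((11/4)*(-1/709) + 671/543)*(-1/1523))*(1538 - 385) = ((-11/2836 + 671/543)*(-1/1523))*1153 = ((1896983/1539948)*(-1/1523))*1153 = -1896983/2345340804*1153 = -2187221399/2345340804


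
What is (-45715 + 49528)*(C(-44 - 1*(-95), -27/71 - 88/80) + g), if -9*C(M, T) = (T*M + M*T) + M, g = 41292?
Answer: 55908509052/355 ≈ 1.5749e+8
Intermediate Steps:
C(M, T) = -M/9 - 2*M*T/9 (C(M, T) = -((T*M + M*T) + M)/9 = -((M*T + M*T) + M)/9 = -(2*M*T + M)/9 = -(M + 2*M*T)/9 = -M/9 - 2*M*T/9)
(-45715 + 49528)*(C(-44 - 1*(-95), -27/71 - 88/80) + g) = (-45715 + 49528)*(-(-44 - 1*(-95))*(1 + 2*(-27/71 - 88/80))/9 + 41292) = 3813*(-(-44 + 95)*(1 + 2*(-27*1/71 - 88*1/80))/9 + 41292) = 3813*(-⅑*51*(1 + 2*(-27/71 - 11/10)) + 41292) = 3813*(-⅑*51*(1 + 2*(-1051/710)) + 41292) = 3813*(-⅑*51*(1 - 1051/355) + 41292) = 3813*(-⅑*51*(-696/355) + 41292) = 3813*(3944/355 + 41292) = 3813*(14662604/355) = 55908509052/355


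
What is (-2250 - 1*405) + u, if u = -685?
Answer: -3340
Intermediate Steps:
(-2250 - 1*405) + u = (-2250 - 1*405) - 685 = (-2250 - 405) - 685 = -2655 - 685 = -3340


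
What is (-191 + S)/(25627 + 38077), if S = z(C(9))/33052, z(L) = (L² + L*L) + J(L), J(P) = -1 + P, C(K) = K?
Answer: -3156381/1052772304 ≈ -0.0029982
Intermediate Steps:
z(L) = -1 + L + 2*L² (z(L) = (L² + L*L) + (-1 + L) = (L² + L²) + (-1 + L) = 2*L² + (-1 + L) = -1 + L + 2*L²)
S = 85/16526 (S = (-1 + 9 + 2*9²)/33052 = (-1 + 9 + 2*81)*(1/33052) = (-1 + 9 + 162)*(1/33052) = 170*(1/33052) = 85/16526 ≈ 0.0051434)
(-191 + S)/(25627 + 38077) = (-191 + 85/16526)/(25627 + 38077) = -3156381/16526/63704 = -3156381/16526*1/63704 = -3156381/1052772304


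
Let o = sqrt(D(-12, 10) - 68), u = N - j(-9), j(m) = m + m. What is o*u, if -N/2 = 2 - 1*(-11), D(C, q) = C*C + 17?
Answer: -8*sqrt(93) ≈ -77.149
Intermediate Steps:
D(C, q) = 17 + C**2 (D(C, q) = C**2 + 17 = 17 + C**2)
N = -26 (N = -2*(2 - 1*(-11)) = -2*(2 + 11) = -2*13 = -26)
j(m) = 2*m
u = -8 (u = -26 - 2*(-9) = -26 - 1*(-18) = -26 + 18 = -8)
o = sqrt(93) (o = sqrt((17 + (-12)**2) - 68) = sqrt((17 + 144) - 68) = sqrt(161 - 68) = sqrt(93) ≈ 9.6436)
o*u = sqrt(93)*(-8) = -8*sqrt(93)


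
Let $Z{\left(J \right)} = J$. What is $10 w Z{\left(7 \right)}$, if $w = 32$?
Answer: $2240$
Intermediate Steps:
$10 w Z{\left(7 \right)} = 10 \cdot 32 \cdot 7 = 320 \cdot 7 = 2240$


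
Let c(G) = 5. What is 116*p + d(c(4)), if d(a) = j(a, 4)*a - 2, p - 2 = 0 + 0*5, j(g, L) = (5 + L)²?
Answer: 635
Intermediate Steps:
p = 2 (p = 2 + (0 + 0*5) = 2 + (0 + 0) = 2 + 0 = 2)
d(a) = -2 + 81*a (d(a) = (5 + 4)²*a - 2 = 9²*a - 2 = 81*a - 2 = -2 + 81*a)
116*p + d(c(4)) = 116*2 + (-2 + 81*5) = 232 + (-2 + 405) = 232 + 403 = 635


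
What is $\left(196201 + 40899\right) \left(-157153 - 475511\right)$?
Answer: $-150004634400$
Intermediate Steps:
$\left(196201 + 40899\right) \left(-157153 - 475511\right) = 237100 \left(-632664\right) = -150004634400$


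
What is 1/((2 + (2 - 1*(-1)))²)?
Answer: 1/25 ≈ 0.040000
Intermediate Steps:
1/((2 + (2 - 1*(-1)))²) = 1/((2 + (2 + 1))²) = 1/((2 + 3)²) = 1/(5²) = 1/25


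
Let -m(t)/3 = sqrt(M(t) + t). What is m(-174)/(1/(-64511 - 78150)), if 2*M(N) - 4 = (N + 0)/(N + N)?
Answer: 427983*I*sqrt(687)/2 ≈ 5.6089e+6*I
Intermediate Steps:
M(N) = 9/4 (M(N) = 2 + ((N + 0)/(N + N))/2 = 2 + (N/((2*N)))/2 = 2 + (N*(1/(2*N)))/2 = 2 + (1/2)*(1/2) = 2 + 1/4 = 9/4)
m(t) = -3*sqrt(9/4 + t)
m(-174)/(1/(-64511 - 78150)) = (-3*sqrt(9 + 4*(-174))/2)/(1/(-64511 - 78150)) = (-3*sqrt(9 - 696)/2)/(1/(-142661)) = (-3*I*sqrt(687)/2)/(-1/142661) = -3*I*sqrt(687)/2*(-142661) = 427983*I*sqrt(687)/2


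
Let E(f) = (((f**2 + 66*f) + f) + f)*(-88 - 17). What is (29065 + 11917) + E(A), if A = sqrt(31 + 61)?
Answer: 31322 - 14280*sqrt(23) ≈ -37163.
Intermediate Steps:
A = 2*sqrt(23) (A = sqrt(92) = 2*sqrt(23) ≈ 9.5917)
E(f) = -7140*f - 105*f**2 (E(f) = ((f**2 + 67*f) + f)*(-105) = (f**2 + 68*f)*(-105) = -7140*f - 105*f**2)
(29065 + 11917) + E(A) = (29065 + 11917) - 105*2*sqrt(23)*(68 + 2*sqrt(23)) = 40982 - 210*sqrt(23)*(68 + 2*sqrt(23))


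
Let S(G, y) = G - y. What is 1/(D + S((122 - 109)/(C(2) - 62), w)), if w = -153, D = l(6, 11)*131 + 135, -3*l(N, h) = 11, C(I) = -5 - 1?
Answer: -204/39275 ≈ -0.0051941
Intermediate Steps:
C(I) = -6
l(N, h) = -11/3 (l(N, h) = -⅓*11 = -11/3)
D = -1036/3 (D = -11/3*131 + 135 = -1441/3 + 135 = -1036/3 ≈ -345.33)
1/(D + S((122 - 109)/(C(2) - 62), w)) = 1/(-1036/3 + ((122 - 109)/(-6 - 62) - 1*(-153))) = 1/(-1036/3 + (13/(-68) + 153)) = 1/(-1036/3 + (13*(-1/68) + 153)) = 1/(-1036/3 + (-13/68 + 153)) = 1/(-1036/3 + 10391/68) = 1/(-39275/204) = -204/39275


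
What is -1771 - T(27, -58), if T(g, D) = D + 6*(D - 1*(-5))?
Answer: -1395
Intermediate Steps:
T(g, D) = 30 + 7*D (T(g, D) = D + 6*(D + 5) = D + 6*(5 + D) = D + (30 + 6*D) = 30 + 7*D)
-1771 - T(27, -58) = -1771 - (30 + 7*(-58)) = -1771 - (30 - 406) = -1771 - 1*(-376) = -1771 + 376 = -1395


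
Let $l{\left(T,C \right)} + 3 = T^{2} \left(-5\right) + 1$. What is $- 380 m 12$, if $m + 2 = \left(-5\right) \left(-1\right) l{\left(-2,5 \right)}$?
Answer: $510720$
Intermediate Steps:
$l{\left(T,C \right)} = -2 - 5 T^{2}$ ($l{\left(T,C \right)} = -3 + \left(T^{2} \left(-5\right) + 1\right) = -3 - \left(-1 + 5 T^{2}\right) = -2 - 5 T^{2}$)
$m = -112$ ($m = -2 + \left(-5\right) \left(-1\right) \left(-2 - 5 \left(-2\right)^{2}\right) = -2 + 5 \left(-2 - 20\right) = -2 + 5 \left(-22\right) = -2 - 110 = -112$)
$- 380 m 12 = - 380 \left(\left(-112\right) 12\right) = \left(-380\right) \left(-1344\right) = 510720$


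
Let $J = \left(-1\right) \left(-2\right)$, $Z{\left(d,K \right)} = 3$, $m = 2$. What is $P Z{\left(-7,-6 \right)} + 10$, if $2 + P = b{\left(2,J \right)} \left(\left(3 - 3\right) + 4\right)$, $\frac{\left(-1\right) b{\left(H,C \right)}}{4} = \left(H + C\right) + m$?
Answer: $-284$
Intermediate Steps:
$J = 2$
$b{\left(H,C \right)} = -8 - 4 C - 4 H$ ($b{\left(H,C \right)} = - 4 \left(\left(H + C\right) + 2\right) = - 4 \left(\left(C + H\right) + 2\right) = - 4 \left(2 + C + H\right) = -8 - 4 C - 4 H$)
$P = -98$ ($P = -2 + \left(-8 - 8 - 8\right) \left(\left(3 - 3\right) + 4\right) = -2 + \left(-8 - 8 - 8\right) \left(0 + 4\right) = -2 - 96 = -98$)
$P Z{\left(-7,-6 \right)} + 10 = \left(-98\right) 3 + 10 = -294 + 10 = -284$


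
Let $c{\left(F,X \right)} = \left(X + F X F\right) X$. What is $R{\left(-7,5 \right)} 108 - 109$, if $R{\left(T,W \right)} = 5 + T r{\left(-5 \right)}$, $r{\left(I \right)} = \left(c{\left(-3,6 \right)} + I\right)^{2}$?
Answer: $-95274469$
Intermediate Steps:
$c{\left(F,X \right)} = X \left(X + X F^{2}\right)$ ($c{\left(F,X \right)} = \left(X + X F^{2}\right) X = X \left(X + X F^{2}\right)$)
$r{\left(I \right)} = \left(360 + I\right)^{2}$ ($r{\left(I \right)} = \left(6^{2} \left(1 + \left(-3\right)^{2}\right) + I\right)^{2} = \left(36 \left(1 + 9\right) + I\right)^{2} = \left(36 \cdot 10 + I\right)^{2} = \left(360 + I\right)^{2}$)
$R{\left(T,W \right)} = 5 + 126025 T$ ($R{\left(T,W \right)} = 5 + T \left(360 - 5\right)^{2} = 5 + T 355^{2} = 5 + T 126025 = 5 + 126025 T$)
$R{\left(-7,5 \right)} 108 - 109 = \left(5 + 126025 \left(-7\right)\right) 108 - 109 = \left(5 - 882175\right) 108 - 109 = \left(-882170\right) 108 - 109 = -95274360 - 109 = -95274469$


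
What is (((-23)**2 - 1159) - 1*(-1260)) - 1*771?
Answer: -141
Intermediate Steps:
(((-23)**2 - 1159) - 1*(-1260)) - 1*771 = ((529 - 1159) + 1260) - 771 = (-630 + 1260) - 771 = 630 - 771 = -141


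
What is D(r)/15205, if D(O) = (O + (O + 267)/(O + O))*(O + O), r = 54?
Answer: 6153/15205 ≈ 0.40467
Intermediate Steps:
D(O) = 2*O*(O + (267 + O)/(2*O)) (D(O) = (O + (267 + O)/((2*O)))*(2*O) = (O + (267 + O)*(1/(2*O)))*(2*O) = (O + (267 + O)/(2*O))*(2*O) = 2*O*(O + (267 + O)/(2*O)))
D(r)/15205 = (267 + 54 + 2*54²)/15205 = (267 + 54 + 2*2916)*(1/15205) = (267 + 54 + 5832)*(1/15205) = 6153*(1/15205) = 6153/15205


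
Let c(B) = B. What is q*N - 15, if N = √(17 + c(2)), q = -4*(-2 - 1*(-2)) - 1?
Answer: -15 - √19 ≈ -19.359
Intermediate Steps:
q = -1 (q = -4*(-2 + 2) - 1 = -4*0 - 1 = 0 - 1 = -1)
N = √19 (N = √(17 + 2) = √19 ≈ 4.3589)
q*N - 15 = -√19 - 15 = -15 - √19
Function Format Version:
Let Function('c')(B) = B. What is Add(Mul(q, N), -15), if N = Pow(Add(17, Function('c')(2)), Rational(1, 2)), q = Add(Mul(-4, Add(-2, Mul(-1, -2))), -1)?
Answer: Add(-15, Mul(-1, Pow(19, Rational(1, 2)))) ≈ -19.359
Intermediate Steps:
q = -1 (q = Add(Mul(-4, Add(-2, 2)), -1) = Add(Mul(-4, 0), -1) = Add(0, -1) = -1)
N = Pow(19, Rational(1, 2)) (N = Pow(Add(17, 2), Rational(1, 2)) = Pow(19, Rational(1, 2)) ≈ 4.3589)
Add(Mul(q, N), -15) = Add(Mul(-1, Pow(19, Rational(1, 2))), -15) = Add(-15, Mul(-1, Pow(19, Rational(1, 2))))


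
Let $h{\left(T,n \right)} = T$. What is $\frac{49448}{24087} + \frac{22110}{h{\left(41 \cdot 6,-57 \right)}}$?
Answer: $\frac{12969709}{141081} \approx 91.931$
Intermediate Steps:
$\frac{49448}{24087} + \frac{22110}{h{\left(41 \cdot 6,-57 \right)}} = \frac{49448}{24087} + \frac{22110}{41 \cdot 6} = 49448 \cdot \frac{1}{24087} + \frac{22110}{246} = \frac{7064}{3441} + 22110 \cdot \frac{1}{246} = \frac{7064}{3441} + \frac{3685}{41} = \frac{12969709}{141081}$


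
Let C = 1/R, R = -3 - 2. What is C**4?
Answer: 1/625 ≈ 0.0016000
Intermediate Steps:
R = -5
C = -1/5 (C = 1/(-5) = -1/5 ≈ -0.20000)
C**4 = (-1/5)**4 = 1/625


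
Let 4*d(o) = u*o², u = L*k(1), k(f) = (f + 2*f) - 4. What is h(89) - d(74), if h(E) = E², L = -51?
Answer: -61898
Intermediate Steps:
k(f) = -4 + 3*f (k(f) = 3*f - 4 = -4 + 3*f)
u = 51 (u = -51*(-4 + 3*1) = -51*(-4 + 3) = -51*(-1) = 51)
d(o) = 51*o²/4 (d(o) = (51*o²)/4 = 51*o²/4)
h(89) - d(74) = 89² - 51*74²/4 = 7921 - 51*5476/4 = 7921 - 1*69819 = 7921 - 69819 = -61898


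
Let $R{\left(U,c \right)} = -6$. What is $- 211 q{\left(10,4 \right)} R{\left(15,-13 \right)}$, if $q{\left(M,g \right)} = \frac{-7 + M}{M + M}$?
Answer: $\frac{1899}{10} \approx 189.9$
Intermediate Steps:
$q{\left(M,g \right)} = \frac{-7 + M}{2 M}$
$- 211 q{\left(10,4 \right)} R{\left(15,-13 \right)} = - 211 \frac{-7 + 10}{2 \cdot 10} \left(-6\right) = - 211 \cdot \frac{1}{2} \cdot \frac{1}{10} \cdot 3 \left(-6\right) = \left(-211\right) \frac{3}{20} \left(-6\right) = \left(- \frac{633}{20}\right) \left(-6\right) = \frac{1899}{10}$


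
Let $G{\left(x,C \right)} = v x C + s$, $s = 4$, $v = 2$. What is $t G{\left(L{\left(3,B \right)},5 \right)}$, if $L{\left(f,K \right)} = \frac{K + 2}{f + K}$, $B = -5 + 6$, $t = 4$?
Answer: $46$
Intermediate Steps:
$B = 1$
$L{\left(f,K \right)} = \frac{2 + K}{K + f}$
$G{\left(x,C \right)} = 4 + 2 C x$ ($G{\left(x,C \right)} = 2 x C + 4 = 2 C x + 4 = 4 + 2 C x$)
$t G{\left(L{\left(3,B \right)},5 \right)} = 4 \left(4 + 2 \cdot 5 \frac{2 + 1}{1 + 3}\right) = 4 \left(4 + 2 \cdot 5 \cdot \frac{1}{4} \cdot 3\right) = 4 \left(4 + 2 \cdot 5 \cdot \frac{3}{4}\right) = 4 \left(4 + \frac{15}{2}\right) = 4 \cdot \frac{23}{2} = 46$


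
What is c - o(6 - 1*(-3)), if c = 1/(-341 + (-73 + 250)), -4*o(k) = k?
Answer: 92/41 ≈ 2.2439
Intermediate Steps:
o(k) = -k/4
c = -1/164 (c = 1/(-341 + 177) = 1/(-164) = -1/164 ≈ -0.0060976)
c - o(6 - 1*(-3)) = -1/164 - (-1)*(6 - 1*(-3))/4 = -1/164 - (-1)*(6 + 3)/4 = -1/164 - (-1)*9/4 = -1/164 - 1*(-9/4) = -1/164 + 9/4 = 92/41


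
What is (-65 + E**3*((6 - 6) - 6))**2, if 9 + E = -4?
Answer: 172055689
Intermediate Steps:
E = -13 (E = -9 - 4 = -13)
(-65 + E**3*((6 - 6) - 6))**2 = (-65 + (-13)**3*((6 - 6) - 6))**2 = (-65 - 2197*(0 - 6))**2 = (-65 - 2197*(-6))**2 = (-65 + 13182)**2 = 13117**2 = 172055689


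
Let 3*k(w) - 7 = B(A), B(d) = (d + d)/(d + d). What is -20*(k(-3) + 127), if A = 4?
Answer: -7780/3 ≈ -2593.3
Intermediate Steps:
B(d) = 1 (B(d) = (2*d)/((2*d)) = (2*d)*(1/(2*d)) = 1)
k(w) = 8/3 (k(w) = 7/3 + (1/3)*1 = 7/3 + 1/3 = 8/3)
-20*(k(-3) + 127) = -20*(8/3 + 127) = -20*389/3 = -7780/3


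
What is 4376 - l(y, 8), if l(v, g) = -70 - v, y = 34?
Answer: 4480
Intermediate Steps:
4376 - l(y, 8) = 4376 - (-70 - 1*34) = 4376 - (-70 - 34) = 4376 - 1*(-104) = 4376 + 104 = 4480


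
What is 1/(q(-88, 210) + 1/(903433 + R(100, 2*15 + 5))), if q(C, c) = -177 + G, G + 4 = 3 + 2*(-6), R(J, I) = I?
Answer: -903468/171658919 ≈ -0.0052632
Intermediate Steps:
G = -13 (G = -4 + (3 + 2*(-6)) = -4 + (3 - 12) = -4 - 9 = -13)
q(C, c) = -190 (q(C, c) = -177 - 13 = -190)
1/(q(-88, 210) + 1/(903433 + R(100, 2*15 + 5))) = 1/(-190 + 1/(903433 + (2*15 + 5))) = 1/(-190 + 1/(903433 + (30 + 5))) = 1/(-190 + 1/(903433 + 35)) = 1/(-190 + 1/903468) = 1/(-171658919/903468) = -903468/171658919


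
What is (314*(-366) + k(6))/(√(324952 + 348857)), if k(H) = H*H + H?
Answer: -38294*√673809/224603 ≈ -139.95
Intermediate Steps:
k(H) = H + H² (k(H) = H² + H = H + H²)
(314*(-366) + k(6))/(√(324952 + 348857)) = (314*(-366) + 6*(1 + 6))/(√(324952 + 348857)) = (-114924 + 6*7)/(√673809) = (-114924 + 42)*(√673809/673809) = -38294*√673809/224603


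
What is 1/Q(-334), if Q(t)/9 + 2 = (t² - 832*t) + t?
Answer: 1/3501972 ≈ 2.8555e-7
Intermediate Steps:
Q(t) = -18 - 7479*t + 9*t² (Q(t) = -18 + 9*((t² - 832*t) + t) = -18 + 9*(t² - 831*t) = -18 + (-7479*t + 9*t²) = -18 - 7479*t + 9*t²)
1/Q(-334) = 1/(-18 - 7479*(-334) + 9*(-334)²) = 1/(-18 + 2497986 + 9*111556) = 1/(-18 + 2497986 + 1004004) = 1/3501972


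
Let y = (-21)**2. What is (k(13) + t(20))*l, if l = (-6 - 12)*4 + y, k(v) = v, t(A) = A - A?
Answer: 4797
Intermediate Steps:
y = 441
t(A) = 0
l = 369 (l = (-6 - 12)*4 + 441 = -18*4 + 441 = -72 + 441 = 369)
(k(13) + t(20))*l = (13 + 0)*369 = 13*369 = 4797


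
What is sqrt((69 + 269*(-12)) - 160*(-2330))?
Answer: sqrt(369641) ≈ 607.98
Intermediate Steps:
sqrt((69 + 269*(-12)) - 160*(-2330)) = sqrt((69 - 3228) + 372800) = sqrt(-3159 + 372800) = sqrt(369641)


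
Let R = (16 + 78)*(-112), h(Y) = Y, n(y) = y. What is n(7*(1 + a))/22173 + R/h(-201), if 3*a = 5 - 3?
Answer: 233439689/4456773 ≈ 52.379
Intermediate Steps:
a = ⅔ (a = (5 - 3)/3 = (⅓)*2 = ⅔ ≈ 0.66667)
R = -10528 (R = 94*(-112) = -10528)
n(7*(1 + a))/22173 + R/h(-201) = (7*(1 + ⅔))/22173 - 10528/(-201) = (7*(5/3))*(1/22173) - 10528*(-1/201) = (35/3)*(1/22173) + 10528/201 = 35/66519 + 10528/201 = 233439689/4456773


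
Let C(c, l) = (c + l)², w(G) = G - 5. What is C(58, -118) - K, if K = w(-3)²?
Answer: 3536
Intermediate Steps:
w(G) = -5 + G
K = 64 (K = (-5 - 3)² = (-8)² = 64)
C(58, -118) - K = (58 - 118)² - 1*64 = (-60)² - 64 = 3600 - 64 = 3536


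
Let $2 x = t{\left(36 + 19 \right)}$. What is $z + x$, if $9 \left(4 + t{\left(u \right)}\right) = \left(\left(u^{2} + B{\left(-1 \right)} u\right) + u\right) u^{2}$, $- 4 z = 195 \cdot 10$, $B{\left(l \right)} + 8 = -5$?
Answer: $\frac{3572657}{9} \approx 3.9696 \cdot 10^{5}$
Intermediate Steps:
$B{\left(l \right)} = -13$ ($B{\left(l \right)} = -8 - 5 = -13$)
$z = - \frac{975}{2}$ ($z = - \frac{195 \cdot 10}{4} = \left(- \frac{1}{4}\right) 1950 = - \frac{975}{2} \approx -487.5$)
$t{\left(u \right)} = -4 + \frac{u^{2} \left(u^{2} - 12 u\right)}{9}$ ($t{\left(u \right)} = -4 + \frac{\left(\left(u^{2} - 13 u\right) + u\right) u^{2}}{9} = -4 + \frac{\left(u^{2} - 12 u\right) u^{2}}{9} = -4 + \frac{u^{2} \left(u^{2} - 12 u\right)}{9}$)
$x = \frac{7154089}{18}$ ($x = \frac{-4 - \frac{4 \left(36 + 19\right)^{3}}{3} + \frac{\left(36 + 19\right)^{4}}{9}}{2} = \frac{-4 - \frac{4 \cdot 55^{3}}{3} + \frac{55^{4}}{9}}{2} = \frac{-4 - \frac{665500}{3} + \frac{1}{9} \cdot 9150625}{2} = \frac{-4 - \frac{665500}{3} + \frac{9150625}{9}}{2} = \frac{1}{2} \cdot \frac{7154089}{9} = \frac{7154089}{18} \approx 3.9745 \cdot 10^{5}$)
$z + x = - \frac{975}{2} + \frac{7154089}{18} = \frac{3572657}{9}$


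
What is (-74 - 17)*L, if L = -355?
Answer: 32305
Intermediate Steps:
(-74 - 17)*L = (-74 - 17)*(-355) = -91*(-355) = 32305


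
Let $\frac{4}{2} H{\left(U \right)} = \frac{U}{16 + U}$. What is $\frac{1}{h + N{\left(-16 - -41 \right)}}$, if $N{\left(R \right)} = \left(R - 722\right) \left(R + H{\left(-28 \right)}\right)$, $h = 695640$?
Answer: $\frac{6}{4064411} \approx 1.4762 \cdot 10^{-6}$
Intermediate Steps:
$H{\left(U \right)} = \frac{U}{2 \left(16 + U\right)}$ ($H{\left(U \right)} = \frac{U \frac{1}{16 + U}}{2} = \frac{U}{2 \left(16 + U\right)}$)
$N{\left(R \right)} = \left(-722 + R\right) \left(\frac{7}{6} + R\right)$ ($N{\left(R \right)} = \left(R - 722\right) \left(R + \frac{1}{2} \left(-28\right) \frac{1}{16 - 28}\right) = \left(-722 + R\right) \left(R + \frac{1}{2} \left(-28\right) \frac{1}{-12}\right) = \left(-722 + R\right) \left(R + \frac{1}{2} \left(-28\right) \left(- \frac{1}{12}\right)\right) = \left(-722 + R\right) \left(R + \frac{7}{6}\right) = \left(-722 + R\right) \left(\frac{7}{6} + R\right)$)
$\frac{1}{h + N{\left(-16 - -41 \right)}} = \frac{1}{695640 - \left(\frac{2527}{3} - \left(-16 - -41\right)^{2} + \frac{4325 \left(-16 - -41\right)}{6}\right)} = \frac{1}{695640 - \left(\frac{2527}{3} - \left(-16 + 41\right)^{2} + \frac{4325 \left(-16 + 41\right)}{6}\right)} = \frac{1}{695640 - \left(\frac{113179}{6} - 625\right)} = \frac{1}{695640 - \frac{109429}{6}} = \frac{1}{\frac{4064411}{6}} = \frac{6}{4064411}$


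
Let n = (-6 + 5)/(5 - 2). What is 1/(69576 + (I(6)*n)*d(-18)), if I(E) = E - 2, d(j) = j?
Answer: 1/69600 ≈ 1.4368e-5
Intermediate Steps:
I(E) = -2 + E
n = -⅓ (n = -1/3 = -1*⅓ = -⅓ ≈ -0.33333)
1/(69576 + (I(6)*n)*d(-18)) = 1/(69576 + ((-2 + 6)*(-⅓))*(-18)) = 1/(69576 + (4*(-⅓))*(-18)) = 1/(69576 - 4/3*(-18)) = 1/(69576 + 24) = 1/69600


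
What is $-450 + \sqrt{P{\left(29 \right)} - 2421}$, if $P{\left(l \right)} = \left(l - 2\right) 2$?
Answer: $-450 + 3 i \sqrt{263} \approx -450.0 + 48.652 i$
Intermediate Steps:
$P{\left(l \right)} = -4 + 2 l$ ($P{\left(l \right)} = \left(-2 + l\right) 2 = -4 + 2 l$)
$-450 + \sqrt{P{\left(29 \right)} - 2421} = -450 + \sqrt{\left(-4 + 2 \cdot 29\right) - 2421} = -450 + \sqrt{\left(-4 + 58\right) - 2421} = -450 + \sqrt{54 - 2421} = -450 + \sqrt{-2367} = -450 + 3 i \sqrt{263}$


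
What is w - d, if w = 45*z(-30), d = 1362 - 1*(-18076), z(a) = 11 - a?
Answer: -17593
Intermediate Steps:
d = 19438 (d = 1362 + 18076 = 19438)
w = 1845 (w = 45*(11 - 1*(-30)) = 45*(11 + 30) = 45*41 = 1845)
w - d = 1845 - 1*19438 = 1845 - 19438 = -17593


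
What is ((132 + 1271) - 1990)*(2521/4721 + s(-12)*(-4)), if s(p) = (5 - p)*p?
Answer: -2262801059/4721 ≈ -4.7931e+5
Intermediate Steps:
s(p) = p*(5 - p)
((132 + 1271) - 1990)*(2521/4721 + s(-12)*(-4)) = ((132 + 1271) - 1990)*(2521/4721 - 12*(5 - 1*(-12))*(-4)) = (1403 - 1990)*(2521*(1/4721) - 12*(5 + 12)*(-4)) = -587*(2521/4721 - 12*17*(-4)) = -587*(2521/4721 - 204*(-4)) = -587*(2521/4721 + 816) = -587*3854857/4721 = -2262801059/4721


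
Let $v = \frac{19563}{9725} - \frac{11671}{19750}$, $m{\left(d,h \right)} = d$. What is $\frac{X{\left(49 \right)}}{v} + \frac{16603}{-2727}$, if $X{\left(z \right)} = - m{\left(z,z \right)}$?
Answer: $- \frac{1207809714103}{29764525977} \approx -40.579$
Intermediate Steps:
$v = \frac{10914751}{7682750}$ ($v = 19563 \cdot \frac{1}{9725} - \frac{11671}{19750} = \frac{19563}{9725} - \frac{11671}{19750} = \frac{10914751}{7682750} \approx 1.4207$)
$X{\left(z \right)} = - z$
$\frac{X{\left(49 \right)}}{v} + \frac{16603}{-2727} = \frac{\left(-1\right) 49}{\frac{10914751}{7682750}} + \frac{16603}{-2727} = \left(-49\right) \frac{7682750}{10914751} + 16603 \left(- \frac{1}{2727}\right) = - \frac{376454750}{10914751} - \frac{16603}{2727} = - \frac{1207809714103}{29764525977}$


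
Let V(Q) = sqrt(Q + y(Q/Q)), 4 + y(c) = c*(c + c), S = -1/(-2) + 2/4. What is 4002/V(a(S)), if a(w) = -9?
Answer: -4002*I*sqrt(11)/11 ≈ -1206.6*I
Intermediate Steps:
S = 1 (S = -1*(-1/2) + 2*(1/4) = 1/2 + 1/2 = 1)
y(c) = -4 + 2*c**2 (y(c) = -4 + c*(c + c) = -4 + c*(2*c) = -4 + 2*c**2)
V(Q) = sqrt(-2 + Q) (V(Q) = sqrt(Q + (-4 + 2*(Q/Q)**2)) = sqrt(Q + (-4 + 2*1**2)) = sqrt(Q + (-4 + 2*1)) = sqrt(Q + (-4 + 2)) = sqrt(Q - 2) = sqrt(-2 + Q))
4002/V(a(S)) = 4002/(sqrt(-2 - 9)) = 4002/(sqrt(-11)) = 4002/((I*sqrt(11))) = 4002*(-I*sqrt(11)/11) = -4002*I*sqrt(11)/11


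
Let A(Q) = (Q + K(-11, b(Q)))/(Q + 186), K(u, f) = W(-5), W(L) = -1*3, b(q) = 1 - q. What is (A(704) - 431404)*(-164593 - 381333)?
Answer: 1177571150553/5 ≈ 2.3551e+11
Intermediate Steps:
W(L) = -3
K(u, f) = -3
A(Q) = (-3 + Q)/(186 + Q) (A(Q) = (Q - 3)/(Q + 186) = (-3 + Q)/(186 + Q))
(A(704) - 431404)*(-164593 - 381333) = ((-3 + 704)/(186 + 704) - 431404)*(-164593 - 381333) = (701/890 - 431404)*(-545926) = -383948859/890*(-545926) = 1177571150553/5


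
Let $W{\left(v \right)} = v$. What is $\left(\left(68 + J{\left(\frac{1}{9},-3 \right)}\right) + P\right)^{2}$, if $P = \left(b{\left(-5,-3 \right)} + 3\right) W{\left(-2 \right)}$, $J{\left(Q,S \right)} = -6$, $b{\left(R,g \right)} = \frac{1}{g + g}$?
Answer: $\frac{28561}{9} \approx 3173.4$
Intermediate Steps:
$b{\left(R,g \right)} = \frac{1}{2 g}$
$P = - \frac{17}{3}$ ($P = \left(\frac{1}{2 \left(-3\right)} + 3\right) \left(-2\right) = \left(\frac{1}{2} \left(- \frac{1}{3}\right) + 3\right) \left(-2\right) = \left(- \frac{1}{6} + 3\right) \left(-2\right) = \frac{17}{6} \left(-2\right) = - \frac{17}{3} \approx -5.6667$)
$\left(\left(68 + J{\left(\frac{1}{9},-3 \right)}\right) + P\right)^{2} = \left(\left(68 - 6\right) - \frac{17}{3}\right)^{2} = \left(62 - \frac{17}{3}\right)^{2} = \left(\frac{169}{3}\right)^{2} = \frac{28561}{9}$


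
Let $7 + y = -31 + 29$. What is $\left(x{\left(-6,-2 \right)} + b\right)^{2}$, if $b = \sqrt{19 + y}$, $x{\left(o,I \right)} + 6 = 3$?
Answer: $\left(3 - \sqrt{10}\right)^{2} \approx 0.026334$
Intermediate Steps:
$y = -9$ ($y = -7 + \left(-31 + 29\right) = -7 - 2 = -9$)
$x{\left(o,I \right)} = -3$ ($x{\left(o,I \right)} = -6 + 3 = -3$)
$b = \sqrt{10}$ ($b = \sqrt{19 - 9} = \sqrt{10} \approx 3.1623$)
$\left(x{\left(-6,-2 \right)} + b\right)^{2} = \left(-3 + \sqrt{10}\right)^{2}$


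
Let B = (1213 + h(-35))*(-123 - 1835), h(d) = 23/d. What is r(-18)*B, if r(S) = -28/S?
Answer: -55387904/15 ≈ -3.6925e+6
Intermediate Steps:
B = -83081856/35 (B = (1213 + 23/(-35))*(-123 - 1835) = (1213 + 23*(-1/35))*(-1958) = (1213 - 23/35)*(-1958) = (42432/35)*(-1958) = -83081856/35 ≈ -2.3738e+6)
r(-18)*B = -28/(-18)*(-83081856/35) = -28*(-1/18)*(-83081856/35) = (14/9)*(-83081856/35) = -55387904/15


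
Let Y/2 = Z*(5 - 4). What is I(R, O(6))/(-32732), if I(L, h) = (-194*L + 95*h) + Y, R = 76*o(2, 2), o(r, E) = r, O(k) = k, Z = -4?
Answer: 14463/16366 ≈ 0.88372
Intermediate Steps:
Y = -8 (Y = 2*(-4*(5 - 4)) = 2*(-4*1) = 2*(-4) = -8)
R = 152 (R = 76*2 = 152)
I(L, h) = -8 - 194*L + 95*h (I(L, h) = (-194*L + 95*h) - 8 = -8 - 194*L + 95*h)
I(R, O(6))/(-32732) = (-8 - 194*152 + 95*6)/(-32732) = (-8 - 29488 + 570)*(-1/32732) = -28926*(-1/32732) = 14463/16366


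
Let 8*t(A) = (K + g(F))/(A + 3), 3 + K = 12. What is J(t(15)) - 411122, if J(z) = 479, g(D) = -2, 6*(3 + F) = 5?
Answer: -410643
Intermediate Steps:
F = -13/6 (F = -3 + (⅙)*5 = -3 + ⅚ = -13/6 ≈ -2.1667)
K = 9 (K = -3 + 12 = 9)
t(A) = 7/(8*(3 + A)) (t(A) = ((9 - 2)/(A + 3))/8 = (7/(3 + A))/8 = 7/(8*(3 + A)))
J(t(15)) - 411122 = 479 - 411122 = -410643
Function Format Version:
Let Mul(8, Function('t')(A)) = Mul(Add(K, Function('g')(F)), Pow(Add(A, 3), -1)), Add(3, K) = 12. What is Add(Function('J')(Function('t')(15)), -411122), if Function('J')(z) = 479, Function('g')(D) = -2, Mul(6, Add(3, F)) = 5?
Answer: -410643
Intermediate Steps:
F = Rational(-13, 6) (F = Add(-3, Mul(Rational(1, 6), 5)) = Add(-3, Rational(5, 6)) = Rational(-13, 6) ≈ -2.1667)
K = 9 (K = Add(-3, 12) = 9)
Function('t')(A) = Mul(Rational(7, 8), Pow(Add(3, A), -1)) (Function('t')(A) = Mul(Rational(1, 8), Mul(Add(9, -2), Pow(Add(A, 3), -1))) = Mul(Rational(1, 8), Mul(7, Pow(Add(3, A), -1))) = Mul(Rational(7, 8), Pow(Add(3, A), -1)))
Add(Function('J')(Function('t')(15)), -411122) = Add(479, -411122) = -410643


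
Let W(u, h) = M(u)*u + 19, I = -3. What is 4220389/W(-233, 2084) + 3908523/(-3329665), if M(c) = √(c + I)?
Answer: 43383788852504/8532309848145 + 1966701274*I*√59/12812565 ≈ 5.0846 + 1179.0*I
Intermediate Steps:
M(c) = √(-3 + c) (M(c) = √(c - 3) = √(-3 + c))
W(u, h) = 19 + u*√(-3 + u) (W(u, h) = √(-3 + u)*u + 19 = u*√(-3 + u) + 19 = 19 + u*√(-3 + u))
4220389/W(-233, 2084) + 3908523/(-3329665) = 4220389/(19 - 233*√(-3 - 233)) + 3908523/(-3329665) = 4220389/(19 - 466*I*√59) + 3908523*(-1/3329665) = 4220389/(19 - 466*I*√59) - 3908523/3329665 = -3908523/3329665 + 4220389/(19 - 466*I*√59)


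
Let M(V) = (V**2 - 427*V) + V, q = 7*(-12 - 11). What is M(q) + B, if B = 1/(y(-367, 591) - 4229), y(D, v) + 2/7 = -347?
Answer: 3027437231/32034 ≈ 94507.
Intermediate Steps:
y(D, v) = -2431/7 (y(D, v) = -2/7 - 347 = -2431/7)
q = -161 (q = 7*(-23) = -161)
B = -7/32034 (B = 1/(-2431/7 - 4229) = 1/(-32034/7) = -7/32034 ≈ -0.00021852)
M(V) = V**2 - 426*V
M(q) + B = -161*(-426 - 161) - 7/32034 = -161*(-587) - 7/32034 = 94507 - 7/32034 = 3027437231/32034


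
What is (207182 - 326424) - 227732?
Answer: -346974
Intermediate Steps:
(207182 - 326424) - 227732 = -119242 - 227732 = -346974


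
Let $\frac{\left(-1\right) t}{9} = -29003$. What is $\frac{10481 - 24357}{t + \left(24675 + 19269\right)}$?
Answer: $- \frac{13876}{304971} \approx -0.045499$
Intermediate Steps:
$t = 261027$ ($t = \left(-9\right) \left(-29003\right) = 261027$)
$\frac{10481 - 24357}{t + \left(24675 + 19269\right)} = \frac{10481 - 24357}{261027 + \left(24675 + 19269\right)} = - \frac{13876}{261027 + 43944} = - \frac{13876}{304971}$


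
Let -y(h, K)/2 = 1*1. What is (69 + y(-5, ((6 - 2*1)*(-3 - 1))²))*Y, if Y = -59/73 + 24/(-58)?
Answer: -173329/2117 ≈ -81.875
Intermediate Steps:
Y = -2587/2117 (Y = -59*1/73 + 24*(-1/58) = -59/73 - 12/29 = -2587/2117 ≈ -1.2220)
y(h, K) = -2
(69 + y(-5, ((6 - 2*1)*(-3 - 1))²))*Y = (69 - 2)*(-2587/2117) = 67*(-2587/2117) = -173329/2117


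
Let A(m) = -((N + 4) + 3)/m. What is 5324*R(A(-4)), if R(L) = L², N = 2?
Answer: 107811/4 ≈ 26953.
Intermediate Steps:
A(m) = -9/m (A(m) = -((2 + 4) + 3)/m = -(6 + 3)/m = -9/m)
5324*R(A(-4)) = 5324*(-9/(-4))² = 5324*(-9*(-¼))² = 5324*(9/4)² = 5324*(81/16) = 107811/4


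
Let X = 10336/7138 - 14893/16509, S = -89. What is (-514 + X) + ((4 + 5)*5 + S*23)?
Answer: -148212117041/58920621 ≈ -2515.5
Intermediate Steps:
X = 32165395/58920621 (X = 10336*(1/7138) - 14893*1/16509 = 5168/3569 - 14893/16509 = 32165395/58920621 ≈ 0.54591)
(-514 + X) + ((4 + 5)*5 + S*23) = (-514 + 32165395/58920621) + ((4 + 5)*5 - 89*23) = -30253033799/58920621 + (9*5 - 2047) = -30253033799/58920621 + (45 - 2047) = -30253033799/58920621 - 2002 = -148212117041/58920621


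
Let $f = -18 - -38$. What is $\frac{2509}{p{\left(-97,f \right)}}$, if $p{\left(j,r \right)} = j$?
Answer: $- \frac{2509}{97} \approx -25.866$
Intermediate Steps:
$f = 20$ ($f = -18 + 38 = 20$)
$\frac{2509}{p{\left(-97,f \right)}} = \frac{2509}{-97} = 2509 \left(- \frac{1}{97}\right) = - \frac{2509}{97}$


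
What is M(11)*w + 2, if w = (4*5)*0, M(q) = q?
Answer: 2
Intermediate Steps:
w = 0 (w = 20*0 = 0)
M(11)*w + 2 = 11*0 + 2 = 0 + 2 = 2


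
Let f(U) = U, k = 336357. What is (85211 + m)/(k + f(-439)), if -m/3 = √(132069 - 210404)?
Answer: 85211/335918 - 3*I*√78335/335918 ≈ 0.25367 - 0.0024996*I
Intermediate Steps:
m = -3*I*√78335 (m = -3*√(132069 - 210404) = -3*I*√78335 ≈ -839.65*I)
(85211 + m)/(k + f(-439)) = (85211 - 3*I*√78335)/(336357 - 439) = (85211 - 3*I*√78335)/335918 = (85211 - 3*I*√78335)*(1/335918) = 85211/335918 - 3*I*√78335/335918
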